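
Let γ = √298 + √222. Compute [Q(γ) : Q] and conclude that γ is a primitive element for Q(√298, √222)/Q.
[Q(γ) : Q] = 4 (equivalently, Q(γ) = Q(√298, √222))

Obviously Q(γ) ⊆ Q(√298, √222), and [Q(√298, √222):Q] = 4 (since 298, 222 are distinct squarefree integers > 1 with 66156 not a perfect square). To show equality we compute the minimal polynomial of γ. From γ = √298 + √222: γ^2 = 298 + 2√(66156) + 222 = 520 + 2√(66156), so γ^2 - 520 = 2√(66156); squaring, (γ^2 - 520)^2 = 4·66156, i.e. γ^4 - 1040γ^2 + 270400 - 264624 = 0, i.e. γ^4 - 1040γ^2 + 5776 = 0. So γ is a root of x^4 - 1040x^2 + 5776. This polynomial is irreducible over Q: it has no rational root (each ±√298 ± √222 is irrational), and any factorization into two quadratics over Q would force √(66156) ∈ Q (pairing opposite roots) or √298, √222 ∈ Q (other pairings), all impossible. Hence [Q(γ):Q] = 4 = [Q(√298, √222):Q], so Q(γ) = Q(√298, √222).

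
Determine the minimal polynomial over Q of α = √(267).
m_α(x) = x^2 - 267

α satisfies α^2 - 267 = 0, so x^2 - 267 annihilates α. Since d = 267 is squarefree and ≠ 1, it is not a perfect square in Q, so x^2 - 267 has no rational root and is therefore irreducible over Q (a degree-2 polynomial over a field is irreducible iff it has no root). Hence m_α(x) = x^2 - 267.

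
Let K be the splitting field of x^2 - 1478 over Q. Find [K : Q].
[K : Q] = 2

f(x) = x^2 - 1478 factors as (x - √1478)(x + √1478). The splitting field is K = Q(√1478). Since 1478 is squarefree and > 1, it is not a perfect square, so x^2 - 1478 is irreducible over Q and [Q(√1478) : Q] = 2. Hence [K : Q] = 2.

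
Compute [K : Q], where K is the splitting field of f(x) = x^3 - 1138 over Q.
[K : Q] = 6

The roots of x^3 - 1138 are ∛1138, ω∛1138, ω^2∛1138 where ω = e^(2πi/3) is a primitive cube root of unity, so K = Q(∛1138, ω). Now [Q(∛1138):Q] = 3 (since 1138 is not a perfect cube, x^3 - 1138 is irreducible) and [Q(ω):Q] = 2. Both 2 and 3 divide [K:Q], and [K:Q] ≤ 3·2 = 6, so [K:Q] = 6. (Equivalently: Q(∛1138) ⊂ R but ω ∉ R, so [K : Q(∛1138)] = 2.)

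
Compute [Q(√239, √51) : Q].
[Q(√239, √51) : Q] = 4

[Q(√239):Q] = 2 (min poly x^2 - 239, irreducible since 239 is squarefree > 1). For the top step, suppose √51 ∈ Q(√239), say √51 = c + d√239 with c, d ∈ Q. Squaring: 51 = c^2 + 239d^2 + 2cd√239. Since √239 ∉ Q this forces 2cd = 0. If d = 0 then √51 = c ∈ Q, contradicting 51 squarefree > 1. If c = 0 then 51 = 239d^2, so 239·51 = (239d)^2 is a perfect square in Q — but 239·51 = 12189 is not a perfect square (since 239 and 51 are distinct squarefree integers). Contradiction. Hence √51 ∉ Q(√239), so x^2 - 51 stays irreducible over Q(√239) and [Q(√239, √51) : Q(√239)] = 2. By the tower law, [Q(√239, √51) : Q] = 2 · 2 = 4.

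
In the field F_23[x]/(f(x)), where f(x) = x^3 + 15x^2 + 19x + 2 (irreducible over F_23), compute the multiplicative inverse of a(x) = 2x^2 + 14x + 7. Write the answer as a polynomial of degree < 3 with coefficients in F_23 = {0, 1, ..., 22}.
a(x)^(-1) ≡ 15x^2 + 22x (mod f(x))

Since f is irreducible over F_23, F_23[x]/(f) is a field and a(x) ≠ 0 has an inverse. Apply the extended Euclidean algorithm to f(x) and a(x) in F_23[x]: f(x) = (12x + 4)·a(x) + (17x + 20);  a(x) = (15x + 17)·(17x + 20) + (12). The last nonzero remainder is the constant 12 = gcd(f, a) in F_23. Back-substituting through the division chain expresses 12 = s(x)·a(x) + t(x)·f(x) with s(x) ≡ 19x^2 + 11x (mod f), so (19x^2 + 11x)·a(x) ≡ 12 (mod f). Multiplying by 12^(-1) ≡ 2 in F_23 gives a(x)^(-1) ≡ 2·(19x^2 + 11x) ≡ 15x^2 + 22x (mod f). Check: (2x^2 + 14x + 7)·(15x^2 + 22x) = 7x^4 + x^3 + 22x^2 + 16x ≡ 1 (mod x^3 + 15x^2 + 19x + 2).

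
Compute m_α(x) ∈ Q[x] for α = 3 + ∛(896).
m_α(x) = x^3 - 9x^2 + 27x - 923

Set β = α - 3 = ∛(896), so β^3 = 896. Then (α - 3)^3 - 896 = 0, i.e. α is a root of g(x) = (x - 3)^3 - 896 = x^3 - 9x^2 + 27x - 923. Since g(x) = h(x - 3) where h(x) = x^3 - 896, and h is irreducible over Q (because 896 is not a perfect cube, so h has no rational root, and a monic cubic with no rational root is irreducible), g is also irreducible (irreducibility is preserved under the substitution x → x - 3). Hence m_α(x) = x^3 - 9x^2 + 27x - 923.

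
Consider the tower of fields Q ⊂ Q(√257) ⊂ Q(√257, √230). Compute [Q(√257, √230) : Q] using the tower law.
[Q(√257, √230) : Q] = 4

[Q(√257):Q] = 2 (min poly x^2 - 257, irreducible since 257 is squarefree > 1). For the top step, suppose √230 ∈ Q(√257), say √230 = c + d√257 with c, d ∈ Q. Squaring: 230 = c^2 + 257d^2 + 2cd√257. Since √257 ∉ Q this forces 2cd = 0. If d = 0 then √230 = c ∈ Q, contradicting 230 squarefree > 1. If c = 0 then 230 = 257d^2, so 257·230 = (257d)^2 is a perfect square in Q — but 257·230 = 59110 is not a perfect square (since 257 and 230 are distinct squarefree integers). Contradiction. Hence √230 ∉ Q(√257), so x^2 - 230 stays irreducible over Q(√257) and [Q(√257, √230) : Q(√257)] = 2. By the tower law, [Q(√257, √230) : Q] = 2 · 2 = 4.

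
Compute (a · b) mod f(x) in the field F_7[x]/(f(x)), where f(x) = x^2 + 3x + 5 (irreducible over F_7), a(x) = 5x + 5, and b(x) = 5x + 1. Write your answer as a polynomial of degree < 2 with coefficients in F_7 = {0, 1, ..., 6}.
a · b ≡ 4x + 6 (mod f(x))

Multiply in F_7[x]: a(x)·b(x) = (5x + 5)·(5x + 1) = 4x^2 + 2x + 5. This has degree ≥ 2, so divide by f(x) over F_7: 4x^2 + 2x + 5 = (4)·(x^2 + 3x + 5) + (4x + 6). Hence a·b ≡ 4x + 6 (mod f). (F_7[x]/(f) is a field with 7^2 = 49 elements since f is irreducible of degree 2.)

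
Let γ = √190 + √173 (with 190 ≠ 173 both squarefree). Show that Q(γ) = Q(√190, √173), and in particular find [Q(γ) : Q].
[Q(γ) : Q] = 4 (equivalently, Q(γ) = Q(√190, √173))

Obviously Q(γ) ⊆ Q(√190, √173), and [Q(√190, √173):Q] = 4 (since 190, 173 are distinct squarefree integers > 1 with 32870 not a perfect square). To show equality we compute the minimal polynomial of γ. From γ = √190 + √173: γ^2 = 190 + 2√(32870) + 173 = 363 + 2√(32870), so γ^2 - 363 = 2√(32870); squaring, (γ^2 - 363)^2 = 4·32870, i.e. γ^4 - 726γ^2 + 131769 - 131480 = 0, i.e. γ^4 - 726γ^2 + 289 = 0. So γ is a root of x^4 - 726x^2 + 289. This polynomial is irreducible over Q: it has no rational root (each ±√190 ± √173 is irrational), and any factorization into two quadratics over Q would force √(32870) ∈ Q (pairing opposite roots) or √190, √173 ∈ Q (other pairings), all impossible. Hence [Q(γ):Q] = 4 = [Q(√190, √173):Q], so Q(γ) = Q(√190, √173).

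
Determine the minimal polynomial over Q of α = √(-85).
m_α(x) = x^2 + 85

α satisfies α^2 + 85 = 0, so x^2 + 85 annihilates α. Since d = -85 is squarefree and ≠ 1, it is not a perfect square in Q, so x^2 + 85 has no rational root and is therefore irreducible over Q (a degree-2 polynomial over a field is irreducible iff it has no root). Hence m_α(x) = x^2 + 85.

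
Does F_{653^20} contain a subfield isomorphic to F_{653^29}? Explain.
No: F_{653^29} is not a subfield of F_{653^20}

F_{p^m} embeds in F_{p^n} iff m | n. Here 29 ∤ 20 (since 20 = 0·29 + 20 with remainder 20 ≠ 0), so F_{653^29} is not a subfield of F_{653^20}. Equivalently: if it were, the tower law would give 29 = [F_{653^29}:F_653] dividing [F_{653^20}:F_653] = 20, contradiction.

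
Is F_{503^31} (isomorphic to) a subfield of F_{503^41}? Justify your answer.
No: F_{503^31} is not a subfield of F_{503^41}

F_{p^m} embeds in F_{p^n} iff m | n. Here 31 ∤ 41 (since 41 = 1·31 + 10 with remainder 10 ≠ 0), so F_{503^31} is not a subfield of F_{503^41}. Equivalently: if it were, the tower law would give 31 = [F_{503^31}:F_503] dividing [F_{503^41}:F_503] = 41, contradiction.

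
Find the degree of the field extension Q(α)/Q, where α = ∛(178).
[Q(α):Q] = 3

The minimal polynomial of α is x^3 - 178, irreducible over Q since 178 is not a perfect cube (so x^3 - 178 has no rational root). Hence [Q(α):Q] = deg(m_α) = 3.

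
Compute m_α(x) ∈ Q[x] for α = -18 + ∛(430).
m_α(x) = x^3 + 54x^2 + 972x + 5402

Set β = α + 18 = ∛(430), so β^3 = 430. Then (α + 18)^3 - 430 = 0, i.e. α is a root of g(x) = (x + 18)^3 - 430 = x^3 + 54x^2 + 972x + 5402. Since g(x) = h(x + 18) where h(x) = x^3 - 430, and h is irreducible over Q (because 430 is not a perfect cube, so h has no rational root, and a monic cubic with no rational root is irreducible), g is also irreducible (irreducibility is preserved under the substitution x → x + 18). Hence m_α(x) = x^3 + 54x^2 + 972x + 5402.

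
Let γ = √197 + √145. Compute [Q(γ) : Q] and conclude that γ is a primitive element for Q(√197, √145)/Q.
[Q(γ) : Q] = 4 (equivalently, Q(γ) = Q(√197, √145))

Obviously Q(γ) ⊆ Q(√197, √145), and [Q(√197, √145):Q] = 4 (since 197, 145 are distinct squarefree integers > 1 with 28565 not a perfect square). To show equality we compute the minimal polynomial of γ. From γ = √197 + √145: γ^2 = 197 + 2√(28565) + 145 = 342 + 2√(28565), so γ^2 - 342 = 2√(28565); squaring, (γ^2 - 342)^2 = 4·28565, i.e. γ^4 - 684γ^2 + 116964 - 114260 = 0, i.e. γ^4 - 684γ^2 + 2704 = 0. So γ is a root of x^4 - 684x^2 + 2704. This polynomial is irreducible over Q: it has no rational root (each ±√197 ± √145 is irrational), and any factorization into two quadratics over Q would force √(28565) ∈ Q (pairing opposite roots) or √197, √145 ∈ Q (other pairings), all impossible. Hence [Q(γ):Q] = 4 = [Q(√197, √145):Q], so Q(γ) = Q(√197, √145).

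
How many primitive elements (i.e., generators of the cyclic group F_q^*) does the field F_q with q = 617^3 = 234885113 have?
There are φ(234885112) = 90547200 primitive elements

F_q^* is cyclic of order q - 1 = 234885112. A cyclic group of order m has exactly φ(m) generators. Here m = 234885112 = 2^3 · 7 · 11 · 97 · 3931, so the number of primitive elements is φ(234885112) = 90547200.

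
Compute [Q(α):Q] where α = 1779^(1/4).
[Q(α):Q] = 4

α is a root of x^4 - 1779. By Eisenstein's criterion at the prime p = 3 (which divides the constant term 1779 but p^2 = 9 does not, since 1779 is squarefree), x^4 - 1779 is irreducible over Q. Hence [Q(α):Q] = 4.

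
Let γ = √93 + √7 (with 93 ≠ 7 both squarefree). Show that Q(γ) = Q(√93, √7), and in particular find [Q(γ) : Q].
[Q(γ) : Q] = 4 (equivalently, Q(γ) = Q(√93, √7))

Obviously Q(γ) ⊆ Q(√93, √7), and [Q(√93, √7):Q] = 4 (since 93, 7 are distinct squarefree integers > 1 with 651 not a perfect square). To show equality we compute the minimal polynomial of γ. From γ = √93 + √7: γ^2 = 93 + 2√(651) + 7 = 100 + 2√(651), so γ^2 - 100 = 2√(651); squaring, (γ^2 - 100)^2 = 4·651, i.e. γ^4 - 200γ^2 + 10000 - 2604 = 0, i.e. γ^4 - 200γ^2 + 7396 = 0. So γ is a root of x^4 - 200x^2 + 7396. This polynomial is irreducible over Q: it has no rational root (each ±√93 ± √7 is irrational), and any factorization into two quadratics over Q would force √(651) ∈ Q (pairing opposite roots) or √93, √7 ∈ Q (other pairings), all impossible. Hence [Q(γ):Q] = 4 = [Q(√93, √7):Q], so Q(γ) = Q(√93, √7).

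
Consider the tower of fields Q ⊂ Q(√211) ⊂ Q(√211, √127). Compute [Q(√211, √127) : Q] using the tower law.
[Q(√211, √127) : Q] = 4

[Q(√211):Q] = 2 (min poly x^2 - 211, irreducible since 211 is squarefree > 1). For the top step, suppose √127 ∈ Q(√211), say √127 = c + d√211 with c, d ∈ Q. Squaring: 127 = c^2 + 211d^2 + 2cd√211. Since √211 ∉ Q this forces 2cd = 0. If d = 0 then √127 = c ∈ Q, contradicting 127 squarefree > 1. If c = 0 then 127 = 211d^2, so 211·127 = (211d)^2 is a perfect square in Q — but 211·127 = 26797 is not a perfect square (since 211 and 127 are distinct squarefree integers). Contradiction. Hence √127 ∉ Q(√211), so x^2 - 127 stays irreducible over Q(√211) and [Q(√211, √127) : Q(√211)] = 2. By the tower law, [Q(√211, √127) : Q] = 2 · 2 = 4.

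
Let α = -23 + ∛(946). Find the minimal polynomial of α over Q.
m_α(x) = x^3 + 69x^2 + 1587x + 11221

Set β = α + 23 = ∛(946), so β^3 = 946. Then (α + 23)^3 - 946 = 0, i.e. α is a root of g(x) = (x + 23)^3 - 946 = x^3 + 69x^2 + 1587x + 11221. Since g(x) = h(x + 23) where h(x) = x^3 - 946, and h is irreducible over Q (because 946 is not a perfect cube, so h has no rational root, and a monic cubic with no rational root is irreducible), g is also irreducible (irreducibility is preserved under the substitution x → x + 23). Hence m_α(x) = x^3 + 69x^2 + 1587x + 11221.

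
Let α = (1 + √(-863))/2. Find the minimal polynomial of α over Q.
m_α(x) = x^2 - x + 216

From 2α - 1 = √(-863), squaring gives (2α - 1)^2 = -863, i.e. 4α^2 - 4α + 1 = -863, so α^2 - α + (1 + 863)/4 = 0. Since -863 ≡ 1 (mod 4), (1 + 863)/4 = 216 ∈ Z. The polynomial x^2 - x + 216 has discriminant 1 - 4·(216) = -863, which is not a perfect square in Q (d = -863 is squarefree and ≠ 1), so x^2 - x + 216 is irreducible over Q. It is the minimal polynomial of α.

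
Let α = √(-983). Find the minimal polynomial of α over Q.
m_α(x) = x^2 + 983

α satisfies α^2 + 983 = 0, so x^2 + 983 annihilates α. Since d = -983 is squarefree and ≠ 1, it is not a perfect square in Q, so x^2 + 983 has no rational root and is therefore irreducible over Q (a degree-2 polynomial over a field is irreducible iff it has no root). Hence m_α(x) = x^2 + 983.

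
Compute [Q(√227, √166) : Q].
[Q(√227, √166) : Q] = 4

[Q(√227):Q] = 2 (min poly x^2 - 227, irreducible since 227 is squarefree > 1). For the top step, suppose √166 ∈ Q(√227), say √166 = c + d√227 with c, d ∈ Q. Squaring: 166 = c^2 + 227d^2 + 2cd√227. Since √227 ∉ Q this forces 2cd = 0. If d = 0 then √166 = c ∈ Q, contradicting 166 squarefree > 1. If c = 0 then 166 = 227d^2, so 227·166 = (227d)^2 is a perfect square in Q — but 227·166 = 37682 is not a perfect square (since 227 and 166 are distinct squarefree integers). Contradiction. Hence √166 ∉ Q(√227), so x^2 - 166 stays irreducible over Q(√227) and [Q(√227, √166) : Q(√227)] = 2. By the tower law, [Q(√227, √166) : Q] = 2 · 2 = 4.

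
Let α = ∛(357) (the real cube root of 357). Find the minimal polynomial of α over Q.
m_α(x) = x^3 - 357

α satisfies α^3 = 357, so x^3 - 357 annihilates α. By the rational root test, a rational root p/q (in lowest terms) of x^3 - 357 would satisfy p^3 = 357 q^3, forcing q = 1 and p^3 = 357; but 357 is not a perfect cube, contradiction. A monic cubic over Q with no rational root is irreducible (any nontrivial factorization would include a linear factor). Hence x^3 - 357 is the minimal polynomial of α, and in particular [Q(α):Q] = 3.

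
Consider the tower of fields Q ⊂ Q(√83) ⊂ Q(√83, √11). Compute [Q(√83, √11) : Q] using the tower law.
[Q(√83, √11) : Q] = 4

[Q(√83):Q] = 2 (min poly x^2 - 83, irreducible since 83 is squarefree > 1). For the top step, suppose √11 ∈ Q(√83), say √11 = c + d√83 with c, d ∈ Q. Squaring: 11 = c^2 + 83d^2 + 2cd√83. Since √83 ∉ Q this forces 2cd = 0. If d = 0 then √11 = c ∈ Q, contradicting 11 squarefree > 1. If c = 0 then 11 = 83d^2, so 83·11 = (83d)^2 is a perfect square in Q — but 83·11 = 913 is not a perfect square (since 83 and 11 are distinct squarefree integers). Contradiction. Hence √11 ∉ Q(√83), so x^2 - 11 stays irreducible over Q(√83) and [Q(√83, √11) : Q(√83)] = 2. By the tower law, [Q(√83, √11) : Q] = 2 · 2 = 4.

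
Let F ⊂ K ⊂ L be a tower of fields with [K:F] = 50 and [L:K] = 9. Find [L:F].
[L:F] = 450

The tower law says that for any tower of field extensions F ⊂ K ⊂ L with finite degrees, [L:F] = [L:K] · [K:F]. Here this gives [L:F] = 9 · 50 = 450.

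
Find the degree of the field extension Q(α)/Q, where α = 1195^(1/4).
[Q(α):Q] = 4

α is a root of x^4 - 1195. By Eisenstein's criterion at the prime p = 5 (which divides the constant term 1195 but p^2 = 25 does not, since 1195 is squarefree), x^4 - 1195 is irreducible over Q. Hence [Q(α):Q] = 4.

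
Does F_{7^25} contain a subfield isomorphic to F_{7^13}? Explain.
No: F_{7^13} is not a subfield of F_{7^25}

F_{p^m} embeds in F_{p^n} iff m | n. Here 13 ∤ 25 (since 25 = 1·13 + 12 with remainder 12 ≠ 0), so F_{7^13} is not a subfield of F_{7^25}. Equivalently: if it were, the tower law would give 13 = [F_{7^13}:F_7] dividing [F_{7^25}:F_7] = 25, contradiction.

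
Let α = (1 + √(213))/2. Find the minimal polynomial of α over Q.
m_α(x) = x^2 - x - 53

From 2α - 1 = √(213), squaring gives (2α - 1)^2 = 213, i.e. 4α^2 - 4α + 1 = 213, so α^2 - α + (1 - 213)/4 = 0. Since 213 ≡ 1 (mod 4), (1 - 213)/4 = -53 ∈ Z. The polynomial x^2 - x - 53 has discriminant 1 - 4·(-53) = 213, which is not a perfect square in Q (d = 213 is squarefree and ≠ 1), so x^2 - x - 53 is irreducible over Q. It is the minimal polynomial of α.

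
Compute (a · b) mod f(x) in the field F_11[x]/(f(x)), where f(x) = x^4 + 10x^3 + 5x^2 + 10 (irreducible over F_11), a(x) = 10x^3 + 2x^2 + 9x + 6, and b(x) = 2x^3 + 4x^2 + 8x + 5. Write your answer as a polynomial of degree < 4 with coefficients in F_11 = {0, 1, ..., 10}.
a · b ≡ 7x^3 + 7x^2 + 3x + 1 (mod f(x))

Multiply in F_11[x]: a(x)·b(x) = (10x^3 + 2x^2 + 9x + 6)·(2x^3 + 4x^2 + 8x + 5) = 9x^6 + 7x^4 + 4x^3 + 7x^2 + 5x + 8. This has degree ≥ 4, so divide by f(x) over F_11: 9x^6 + 7x^4 + 4x^3 + 7x^2 + 5x + 8 = (9x^2 + 9x + 4)·(x^4 + 10x^3 + 5x^2 + 10) + (7x^3 + 7x^2 + 3x + 1). Hence a·b ≡ 7x^3 + 7x^2 + 3x + 1 (mod f). (F_11[x]/(f) is a field with 11^4 = 14641 elements since f is irreducible of degree 4.)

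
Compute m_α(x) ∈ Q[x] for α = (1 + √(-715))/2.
m_α(x) = x^2 - x + 179

From 2α - 1 = √(-715), squaring gives (2α - 1)^2 = -715, i.e. 4α^2 - 4α + 1 = -715, so α^2 - α + (1 + 715)/4 = 0. Since -715 ≡ 1 (mod 4), (1 + 715)/4 = 179 ∈ Z. The polynomial x^2 - x + 179 has discriminant 1 - 4·(179) = -715, which is not a perfect square in Q (d = -715 is squarefree and ≠ 1), so x^2 - x + 179 is irreducible over Q. It is the minimal polynomial of α.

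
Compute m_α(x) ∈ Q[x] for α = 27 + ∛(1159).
m_α(x) = x^3 - 81x^2 + 2187x - 20842

Set β = α - 27 = ∛(1159), so β^3 = 1159. Then (α - 27)^3 - 1159 = 0, i.e. α is a root of g(x) = (x - 27)^3 - 1159 = x^3 - 81x^2 + 2187x - 20842. Since g(x) = h(x - 27) where h(x) = x^3 - 1159, and h is irreducible over Q (because 1159 is not a perfect cube, so h has no rational root, and a monic cubic with no rational root is irreducible), g is also irreducible (irreducibility is preserved under the substitution x → x - 27). Hence m_α(x) = x^3 - 81x^2 + 2187x - 20842.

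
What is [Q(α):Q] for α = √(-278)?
[Q(α):Q] = 2

[Q(α):Q] equals the degree of the minimal polynomial of α. Here α^2 = -278 and x^2 + 278 is irreducible (d = -278 is squarefree, ≠ 1, hence not a square), so deg(m_α) = 2. Thus [Q(α):Q] = 2.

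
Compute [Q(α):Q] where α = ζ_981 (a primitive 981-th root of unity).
[Q(α):Q] = 648

The minimal polynomial of ζ_981 over Q is the 981-th cyclotomic polynomial Φ_981(x), which is irreducible over Q and has degree φ(981) = 648. Hence [Q(α):Q] = φ(981) = 648.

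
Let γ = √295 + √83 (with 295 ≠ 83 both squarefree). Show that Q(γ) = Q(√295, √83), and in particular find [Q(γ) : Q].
[Q(γ) : Q] = 4 (equivalently, Q(γ) = Q(√295, √83))

Obviously Q(γ) ⊆ Q(√295, √83), and [Q(√295, √83):Q] = 4 (since 295, 83 are distinct squarefree integers > 1 with 24485 not a perfect square). To show equality we compute the minimal polynomial of γ. From γ = √295 + √83: γ^2 = 295 + 2√(24485) + 83 = 378 + 2√(24485), so γ^2 - 378 = 2√(24485); squaring, (γ^2 - 378)^2 = 4·24485, i.e. γ^4 - 756γ^2 + 142884 - 97940 = 0, i.e. γ^4 - 756γ^2 + 44944 = 0. So γ is a root of x^4 - 756x^2 + 44944. This polynomial is irreducible over Q: it has no rational root (each ±√295 ± √83 is irrational), and any factorization into two quadratics over Q would force √(24485) ∈ Q (pairing opposite roots) or √295, √83 ∈ Q (other pairings), all impossible. Hence [Q(γ):Q] = 4 = [Q(√295, √83):Q], so Q(γ) = Q(√295, √83).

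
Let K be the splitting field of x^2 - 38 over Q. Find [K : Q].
[K : Q] = 2

f(x) = x^2 - 38 factors as (x - √38)(x + √38). The splitting field is K = Q(√38). Since 38 is squarefree and > 1, it is not a perfect square, so x^2 - 38 is irreducible over Q and [Q(√38) : Q] = 2. Hence [K : Q] = 2.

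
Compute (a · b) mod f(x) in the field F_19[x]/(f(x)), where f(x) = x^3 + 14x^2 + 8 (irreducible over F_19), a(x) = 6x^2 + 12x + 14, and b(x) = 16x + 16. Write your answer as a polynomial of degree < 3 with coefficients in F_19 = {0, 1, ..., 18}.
a · b ≡ 8x^2 + 17x + 7 (mod f(x))

Multiply in F_19[x]: a(x)·b(x) = (6x^2 + 12x + 14)·(16x + 16) = x^3 + 3x^2 + 17x + 15. This has degree ≥ 3, so divide by f(x) over F_19: x^3 + 3x^2 + 17x + 15 = (1)·(x^3 + 14x^2 + 8) + (8x^2 + 17x + 7). Hence a·b ≡ 8x^2 + 17x + 7 (mod f). (F_19[x]/(f) is a field with 19^3 = 6859 elements since f is irreducible of degree 3.)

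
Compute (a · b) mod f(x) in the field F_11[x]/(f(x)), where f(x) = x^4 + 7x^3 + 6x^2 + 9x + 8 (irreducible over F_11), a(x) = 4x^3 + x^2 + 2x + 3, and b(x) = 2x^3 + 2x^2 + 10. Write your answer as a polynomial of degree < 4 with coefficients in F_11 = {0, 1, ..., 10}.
a · b ≡ 10x^3 + 6x^2 + 2x + 1 (mod f(x))

Multiply in F_11[x]: a(x)·b(x) = (4x^3 + x^2 + 2x + 3)·(2x^3 + 2x^2 + 10) = 8x^6 + 10x^5 + 6x^4 + 6x^3 + 5x^2 + 9x + 8. This has degree ≥ 4, so divide by f(x) over F_11: 8x^6 + 10x^5 + 6x^4 + 6x^3 + 5x^2 + 9x + 8 = (8x^2 + 9x + 5)·(x^4 + 7x^3 + 6x^2 + 9x + 8) + (10x^3 + 6x^2 + 2x + 1). Hence a·b ≡ 10x^3 + 6x^2 + 2x + 1 (mod f). (F_11[x]/(f) is a field with 11^4 = 14641 elements since f is irreducible of degree 4.)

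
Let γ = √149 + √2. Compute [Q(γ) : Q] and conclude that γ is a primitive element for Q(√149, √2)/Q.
[Q(γ) : Q] = 4 (equivalently, Q(γ) = Q(√149, √2))

Obviously Q(γ) ⊆ Q(√149, √2), and [Q(√149, √2):Q] = 4 (since 149, 2 are distinct squarefree integers > 1 with 298 not a perfect square). To show equality we compute the minimal polynomial of γ. From γ = √149 + √2: γ^2 = 149 + 2√(298) + 2 = 151 + 2√(298), so γ^2 - 151 = 2√(298); squaring, (γ^2 - 151)^2 = 4·298, i.e. γ^4 - 302γ^2 + 22801 - 1192 = 0, i.e. γ^4 - 302γ^2 + 21609 = 0. So γ is a root of x^4 - 302x^2 + 21609. This polynomial is irreducible over Q: it has no rational root (each ±√149 ± √2 is irrational), and any factorization into two quadratics over Q would force √(298) ∈ Q (pairing opposite roots) or √149, √2 ∈ Q (other pairings), all impossible. Hence [Q(γ):Q] = 4 = [Q(√149, √2):Q], so Q(γ) = Q(√149, √2).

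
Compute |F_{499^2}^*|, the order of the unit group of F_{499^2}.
|F_{499^2}^*| = 249000

F_{499^2} has 499^2 = 249001 elements; its multiplicative group consists of all nonzero elements, so |F_{499^2}^*| = 249001 - 1 = 249000. (It is cyclic since any finite subgroup of the multiplicative group of a field is cyclic.)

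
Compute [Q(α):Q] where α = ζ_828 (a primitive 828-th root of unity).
[Q(α):Q] = 264

The minimal polynomial of ζ_828 over Q is the 828-th cyclotomic polynomial Φ_828(x), which is irreducible over Q and has degree φ(828) = 264. Hence [Q(α):Q] = φ(828) = 264.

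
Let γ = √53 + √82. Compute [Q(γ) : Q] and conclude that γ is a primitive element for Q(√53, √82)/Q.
[Q(γ) : Q] = 4 (equivalently, Q(γ) = Q(√53, √82))

Obviously Q(γ) ⊆ Q(√53, √82), and [Q(√53, √82):Q] = 4 (since 53, 82 are distinct squarefree integers > 1 with 4346 not a perfect square). To show equality we compute the minimal polynomial of γ. From γ = √53 + √82: γ^2 = 53 + 2√(4346) + 82 = 135 + 2√(4346), so γ^2 - 135 = 2√(4346); squaring, (γ^2 - 135)^2 = 4·4346, i.e. γ^4 - 270γ^2 + 18225 - 17384 = 0, i.e. γ^4 - 270γ^2 + 841 = 0. So γ is a root of x^4 - 270x^2 + 841. This polynomial is irreducible over Q: it has no rational root (each ±√53 ± √82 is irrational), and any factorization into two quadratics over Q would force √(4346) ∈ Q (pairing opposite roots) or √53, √82 ∈ Q (other pairings), all impossible. Hence [Q(γ):Q] = 4 = [Q(√53, √82):Q], so Q(γ) = Q(√53, √82).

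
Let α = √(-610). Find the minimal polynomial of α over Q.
m_α(x) = x^2 + 610

α satisfies α^2 + 610 = 0, so x^2 + 610 annihilates α. Since d = -610 is squarefree and ≠ 1, it is not a perfect square in Q, so x^2 + 610 has no rational root and is therefore irreducible over Q (a degree-2 polynomial over a field is irreducible iff it has no root). Hence m_α(x) = x^2 + 610.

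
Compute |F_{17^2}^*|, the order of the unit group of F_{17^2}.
|F_{17^2}^*| = 288

F_{17^2} has 17^2 = 289 elements; its multiplicative group consists of all nonzero elements, so |F_{17^2}^*| = 289 - 1 = 288. (It is cyclic since any finite subgroup of the multiplicative group of a field is cyclic.)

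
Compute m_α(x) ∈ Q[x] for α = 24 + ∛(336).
m_α(x) = x^3 - 72x^2 + 1728x - 14160

Set β = α - 24 = ∛(336), so β^3 = 336. Then (α - 24)^3 - 336 = 0, i.e. α is a root of g(x) = (x - 24)^3 - 336 = x^3 - 72x^2 + 1728x - 14160. Since g(x) = h(x - 24) where h(x) = x^3 - 336, and h is irreducible over Q (because 336 is not a perfect cube, so h has no rational root, and a monic cubic with no rational root is irreducible), g is also irreducible (irreducibility is preserved under the substitution x → x - 24). Hence m_α(x) = x^3 - 72x^2 + 1728x - 14160.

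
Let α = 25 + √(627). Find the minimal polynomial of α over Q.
m_α(x) = x^2 - 50x - 2

From α - 25 = √(627), squaring gives (α - 25)^2 = 627, i.e. α^2 - 50α + 625 = 627, so α^2 - 50α - 2 = 0. The discriminant of x^2 - 50x - 2 is (-50)^2 - 4·(-2) = 2500 + 8 = 2508, and 4·(627) is not a perfect square in Q since 627 is squarefree and ≠ 1. Hence x^2 - 50x - 2 is irreducible over Q and is the minimal polynomial of α.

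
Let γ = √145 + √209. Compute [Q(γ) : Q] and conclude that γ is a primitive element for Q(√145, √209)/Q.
[Q(γ) : Q] = 4 (equivalently, Q(γ) = Q(√145, √209))

Obviously Q(γ) ⊆ Q(√145, √209), and [Q(√145, √209):Q] = 4 (since 145, 209 are distinct squarefree integers > 1 with 30305 not a perfect square). To show equality we compute the minimal polynomial of γ. From γ = √145 + √209: γ^2 = 145 + 2√(30305) + 209 = 354 + 2√(30305), so γ^2 - 354 = 2√(30305); squaring, (γ^2 - 354)^2 = 4·30305, i.e. γ^4 - 708γ^2 + 125316 - 121220 = 0, i.e. γ^4 - 708γ^2 + 4096 = 0. So γ is a root of x^4 - 708x^2 + 4096. This polynomial is irreducible over Q: it has no rational root (each ±√145 ± √209 is irrational), and any factorization into two quadratics over Q would force √(30305) ∈ Q (pairing opposite roots) or √145, √209 ∈ Q (other pairings), all impossible. Hence [Q(γ):Q] = 4 = [Q(√145, √209):Q], so Q(γ) = Q(√145, √209).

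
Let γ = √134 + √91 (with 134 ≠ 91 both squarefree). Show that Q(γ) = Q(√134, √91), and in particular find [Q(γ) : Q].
[Q(γ) : Q] = 4 (equivalently, Q(γ) = Q(√134, √91))

Obviously Q(γ) ⊆ Q(√134, √91), and [Q(√134, √91):Q] = 4 (since 134, 91 are distinct squarefree integers > 1 with 12194 not a perfect square). To show equality we compute the minimal polynomial of γ. From γ = √134 + √91: γ^2 = 134 + 2√(12194) + 91 = 225 + 2√(12194), so γ^2 - 225 = 2√(12194); squaring, (γ^2 - 225)^2 = 4·12194, i.e. γ^4 - 450γ^2 + 50625 - 48776 = 0, i.e. γ^4 - 450γ^2 + 1849 = 0. So γ is a root of x^4 - 450x^2 + 1849. This polynomial is irreducible over Q: it has no rational root (each ±√134 ± √91 is irrational), and any factorization into two quadratics over Q would force √(12194) ∈ Q (pairing opposite roots) or √134, √91 ∈ Q (other pairings), all impossible. Hence [Q(γ):Q] = 4 = [Q(√134, √91):Q], so Q(γ) = Q(√134, √91).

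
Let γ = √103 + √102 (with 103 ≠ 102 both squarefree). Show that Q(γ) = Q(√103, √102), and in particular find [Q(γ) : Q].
[Q(γ) : Q] = 4 (equivalently, Q(γ) = Q(√103, √102))

Obviously Q(γ) ⊆ Q(√103, √102), and [Q(√103, √102):Q] = 4 (since 103, 102 are distinct squarefree integers > 1 with 10506 not a perfect square). To show equality we compute the minimal polynomial of γ. From γ = √103 + √102: γ^2 = 103 + 2√(10506) + 102 = 205 + 2√(10506), so γ^2 - 205 = 2√(10506); squaring, (γ^2 - 205)^2 = 4·10506, i.e. γ^4 - 410γ^2 + 42025 - 42024 = 0, i.e. γ^4 - 410γ^2 + 1 = 0. So γ is a root of x^4 - 410x^2 + 1. This polynomial is irreducible over Q: it has no rational root (each ±√103 ± √102 is irrational), and any factorization into two quadratics over Q would force √(10506) ∈ Q (pairing opposite roots) or √103, √102 ∈ Q (other pairings), all impossible. Hence [Q(γ):Q] = 4 = [Q(√103, √102):Q], so Q(γ) = Q(√103, √102).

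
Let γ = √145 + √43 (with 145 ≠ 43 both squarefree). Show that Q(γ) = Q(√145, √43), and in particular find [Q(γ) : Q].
[Q(γ) : Q] = 4 (equivalently, Q(γ) = Q(√145, √43))

Obviously Q(γ) ⊆ Q(√145, √43), and [Q(√145, √43):Q] = 4 (since 145, 43 are distinct squarefree integers > 1 with 6235 not a perfect square). To show equality we compute the minimal polynomial of γ. From γ = √145 + √43: γ^2 = 145 + 2√(6235) + 43 = 188 + 2√(6235), so γ^2 - 188 = 2√(6235); squaring, (γ^2 - 188)^2 = 4·6235, i.e. γ^4 - 376γ^2 + 35344 - 24940 = 0, i.e. γ^4 - 376γ^2 + 10404 = 0. So γ is a root of x^4 - 376x^2 + 10404. This polynomial is irreducible over Q: it has no rational root (each ±√145 ± √43 is irrational), and any factorization into two quadratics over Q would force √(6235) ∈ Q (pairing opposite roots) or √145, √43 ∈ Q (other pairings), all impossible. Hence [Q(γ):Q] = 4 = [Q(√145, √43):Q], so Q(γ) = Q(√145, √43).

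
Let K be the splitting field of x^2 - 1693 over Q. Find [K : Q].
[K : Q] = 2

f(x) = x^2 - 1693 factors as (x - √1693)(x + √1693). The splitting field is K = Q(√1693). Since 1693 is squarefree and > 1, it is not a perfect square, so x^2 - 1693 is irreducible over Q and [Q(√1693) : Q] = 2. Hence [K : Q] = 2.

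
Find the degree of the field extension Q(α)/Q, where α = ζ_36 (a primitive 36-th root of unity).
[Q(α):Q] = 12

The minimal polynomial of ζ_36 over Q is the 36-th cyclotomic polynomial Φ_36(x), which is irreducible over Q and has degree φ(36) = 12. Hence [Q(α):Q] = φ(36) = 12.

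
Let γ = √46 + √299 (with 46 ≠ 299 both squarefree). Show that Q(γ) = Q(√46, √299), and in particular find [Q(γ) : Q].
[Q(γ) : Q] = 4 (equivalently, Q(γ) = Q(√46, √299))

Obviously Q(γ) ⊆ Q(√46, √299), and [Q(√46, √299):Q] = 4 (since 46, 299 are distinct squarefree integers > 1 with 13754 not a perfect square). To show equality we compute the minimal polynomial of γ. From γ = √46 + √299: γ^2 = 46 + 2√(13754) + 299 = 345 + 2√(13754), so γ^2 - 345 = 2√(13754); squaring, (γ^2 - 345)^2 = 4·13754, i.e. γ^4 - 690γ^2 + 119025 - 55016 = 0, i.e. γ^4 - 690γ^2 + 64009 = 0. So γ is a root of x^4 - 690x^2 + 64009. This polynomial is irreducible over Q: it has no rational root (each ±√46 ± √299 is irrational), and any factorization into two quadratics over Q would force √(13754) ∈ Q (pairing opposite roots) or √46, √299 ∈ Q (other pairings), all impossible. Hence [Q(γ):Q] = 4 = [Q(√46, √299):Q], so Q(γ) = Q(√46, √299).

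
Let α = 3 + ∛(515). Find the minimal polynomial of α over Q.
m_α(x) = x^3 - 9x^2 + 27x - 542

Set β = α - 3 = ∛(515), so β^3 = 515. Then (α - 3)^3 - 515 = 0, i.e. α is a root of g(x) = (x - 3)^3 - 515 = x^3 - 9x^2 + 27x - 542. Since g(x) = h(x - 3) where h(x) = x^3 - 515, and h is irreducible over Q (because 515 is not a perfect cube, so h has no rational root, and a monic cubic with no rational root is irreducible), g is also irreducible (irreducibility is preserved under the substitution x → x - 3). Hence m_α(x) = x^3 - 9x^2 + 27x - 542.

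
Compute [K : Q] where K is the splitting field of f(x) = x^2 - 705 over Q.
[K : Q] = 2

f(x) = x^2 - 705 factors as (x - √705)(x + √705). The splitting field is K = Q(√705). Since 705 is squarefree and > 1, it is not a perfect square, so x^2 - 705 is irreducible over Q and [Q(√705) : Q] = 2. Hence [K : Q] = 2.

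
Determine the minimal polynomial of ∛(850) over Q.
m_α(x) = x^3 - 850

α satisfies α^3 = 850, so x^3 - 850 annihilates α. By the rational root test, a rational root p/q (in lowest terms) of x^3 - 850 would satisfy p^3 = 850 q^3, forcing q = 1 and p^3 = 850; but 850 is not a perfect cube, contradiction. A monic cubic over Q with no rational root is irreducible (any nontrivial factorization would include a linear factor). Hence x^3 - 850 is the minimal polynomial of α, and in particular [Q(α):Q] = 3.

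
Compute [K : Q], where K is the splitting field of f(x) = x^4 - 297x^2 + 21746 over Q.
[K : Q] = 4

Solving the quadratic in x^2: x^2 = (297 ± √(297^2 - 4·21746))/2 = (297 ± √1225)/2 = (297 ± 35)/2, giving x^2 = 131 or x^2 = 166. So f(x) = (x^2 - 131)(x^2 - 166) and the roots of f are ±√131, ±√166. Hence the splitting field is K = Q(√131, √166). Since 131 and 166 are distinct squarefree integers > 1, their product 21746 is not a perfect square, so √166 ∉ Q(√131). By the tower law [K:Q] = [Q(√131,√166):Q(√131)] · [Q(√131):Q] = 2 · 2 = 4.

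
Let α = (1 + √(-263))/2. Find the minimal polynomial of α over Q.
m_α(x) = x^2 - x + 66

From 2α - 1 = √(-263), squaring gives (2α - 1)^2 = -263, i.e. 4α^2 - 4α + 1 = -263, so α^2 - α + (1 + 263)/4 = 0. Since -263 ≡ 1 (mod 4), (1 + 263)/4 = 66 ∈ Z. The polynomial x^2 - x + 66 has discriminant 1 - 4·(66) = -263, which is not a perfect square in Q (d = -263 is squarefree and ≠ 1), so x^2 - x + 66 is irreducible over Q. It is the minimal polynomial of α.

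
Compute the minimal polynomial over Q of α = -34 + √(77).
m_α(x) = x^2 + 68x + 1079

From α + 34 = √(77), squaring gives (α + 34)^2 = 77, i.e. α^2 + 68α + 1156 = 77, so α^2 + 68α + 1079 = 0. The discriminant of x^2 + 68x + 1079 is (68)^2 - 4·(1079) = 4624 - 4316 = 308, and 4·(77) is not a perfect square in Q since 77 is squarefree and ≠ 1. Hence x^2 + 68x + 1079 is irreducible over Q and is the minimal polynomial of α.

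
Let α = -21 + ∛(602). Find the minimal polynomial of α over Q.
m_α(x) = x^3 + 63x^2 + 1323x + 8659

Set β = α + 21 = ∛(602), so β^3 = 602. Then (α + 21)^3 - 602 = 0, i.e. α is a root of g(x) = (x + 21)^3 - 602 = x^3 + 63x^2 + 1323x + 8659. Since g(x) = h(x + 21) where h(x) = x^3 - 602, and h is irreducible over Q (because 602 is not a perfect cube, so h has no rational root, and a monic cubic with no rational root is irreducible), g is also irreducible (irreducibility is preserved under the substitution x → x + 21). Hence m_α(x) = x^3 + 63x^2 + 1323x + 8659.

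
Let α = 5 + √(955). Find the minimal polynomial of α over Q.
m_α(x) = x^2 - 10x - 930

From α - 5 = √(955), squaring gives (α - 5)^2 = 955, i.e. α^2 - 10α + 25 = 955, so α^2 - 10α - 930 = 0. The discriminant of x^2 - 10x - 930 is (-10)^2 - 4·(-930) = 100 + 3720 = 3820, and 4·(955) is not a perfect square in Q since 955 is squarefree and ≠ 1. Hence x^2 - 10x - 930 is irreducible over Q and is the minimal polynomial of α.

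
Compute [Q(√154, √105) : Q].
[Q(√154, √105) : Q] = 4

[Q(√154):Q] = 2 (min poly x^2 - 154, irreducible since 154 is squarefree > 1). For the top step, suppose √105 ∈ Q(√154), say √105 = c + d√154 with c, d ∈ Q. Squaring: 105 = c^2 + 154d^2 + 2cd√154. Since √154 ∉ Q this forces 2cd = 0. If d = 0 then √105 = c ∈ Q, contradicting 105 squarefree > 1. If c = 0 then 105 = 154d^2, so 154·105 = (154d)^2 is a perfect square in Q — but 154·105 = 16170 is not a perfect square (since 154 and 105 are distinct squarefree integers). Contradiction. Hence √105 ∉ Q(√154), so x^2 - 105 stays irreducible over Q(√154) and [Q(√154, √105) : Q(√154)] = 2. By the tower law, [Q(√154, √105) : Q] = 2 · 2 = 4.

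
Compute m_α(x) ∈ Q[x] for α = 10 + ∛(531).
m_α(x) = x^3 - 30x^2 + 300x - 1531

Set β = α - 10 = ∛(531), so β^3 = 531. Then (α - 10)^3 - 531 = 0, i.e. α is a root of g(x) = (x - 10)^3 - 531 = x^3 - 30x^2 + 300x - 1531. Since g(x) = h(x - 10) where h(x) = x^3 - 531, and h is irreducible over Q (because 531 is not a perfect cube, so h has no rational root, and a monic cubic with no rational root is irreducible), g is also irreducible (irreducibility is preserved under the substitution x → x - 10). Hence m_α(x) = x^3 - 30x^2 + 300x - 1531.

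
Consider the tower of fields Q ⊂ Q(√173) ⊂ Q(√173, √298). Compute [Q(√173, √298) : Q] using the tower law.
[Q(√173, √298) : Q] = 4

[Q(√173):Q] = 2 (min poly x^2 - 173, irreducible since 173 is squarefree > 1). For the top step, suppose √298 ∈ Q(√173), say √298 = c + d√173 with c, d ∈ Q. Squaring: 298 = c^2 + 173d^2 + 2cd√173. Since √173 ∉ Q this forces 2cd = 0. If d = 0 then √298 = c ∈ Q, contradicting 298 squarefree > 1. If c = 0 then 298 = 173d^2, so 173·298 = (173d)^2 is a perfect square in Q — but 173·298 = 51554 is not a perfect square (since 173 and 298 are distinct squarefree integers). Contradiction. Hence √298 ∉ Q(√173), so x^2 - 298 stays irreducible over Q(√173) and [Q(√173, √298) : Q(√173)] = 2. By the tower law, [Q(√173, √298) : Q] = 2 · 2 = 4.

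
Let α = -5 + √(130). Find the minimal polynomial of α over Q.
m_α(x) = x^2 + 10x - 105

From α + 5 = √(130), squaring gives (α + 5)^2 = 130, i.e. α^2 + 10α + 25 = 130, so α^2 + 10α - 105 = 0. The discriminant of x^2 + 10x - 105 is (10)^2 - 4·(-105) = 100 + 420 = 520, and 4·(130) is not a perfect square in Q since 130 is squarefree and ≠ 1. Hence x^2 + 10x - 105 is irreducible over Q and is the minimal polynomial of α.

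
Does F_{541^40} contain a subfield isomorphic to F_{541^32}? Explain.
No: F_{541^32} is not a subfield of F_{541^40}

F_{p^m} embeds in F_{p^n} iff m | n. Here 32 ∤ 40 (since 40 = 1·32 + 8 with remainder 8 ≠ 0), so F_{541^32} is not a subfield of F_{541^40}. Equivalently: if it were, the tower law would give 32 = [F_{541^32}:F_541] dividing [F_{541^40}:F_541] = 40, contradiction.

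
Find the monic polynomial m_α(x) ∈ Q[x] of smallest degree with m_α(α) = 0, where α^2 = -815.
m_α(x) = x^2 + 815

α satisfies α^2 + 815 = 0, so x^2 + 815 annihilates α. Since d = -815 is squarefree and ≠ 1, it is not a perfect square in Q, so x^2 + 815 has no rational root and is therefore irreducible over Q (a degree-2 polynomial over a field is irreducible iff it has no root). Hence m_α(x) = x^2 + 815.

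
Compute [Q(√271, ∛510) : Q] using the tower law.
[Q(√271, ∛510) : Q] = 6

Let L = Q(√271, ∛510). Since Q(√271) ⊂ L and [Q(√271):Q] = 2, the tower law gives 2 | [L:Q]. Likewise Q(∛510) ⊂ L with [Q(∛510):Q] = 3 (because 510 is not a perfect cube), so 3 | [L:Q]. As gcd(2,3) = 1, [L:Q] is divisible by 6. Conversely L is generated over Q by √271 and ∛510, so [L:Q] ≤ 2·3 = 6. Therefore [Q(√271, ∛510) : Q] = 6.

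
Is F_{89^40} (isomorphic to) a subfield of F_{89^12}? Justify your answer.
No: F_{89^40} is not a subfield of F_{89^12}

F_{p^m} embeds in F_{p^n} iff m | n. Here 40 ∤ 12 (since 12 = 0·40 + 12 with remainder 12 ≠ 0), so F_{89^40} is not a subfield of F_{89^12}. Equivalently: if it were, the tower law would give 40 = [F_{89^40}:F_89] dividing [F_{89^12}:F_89] = 12, contradiction.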